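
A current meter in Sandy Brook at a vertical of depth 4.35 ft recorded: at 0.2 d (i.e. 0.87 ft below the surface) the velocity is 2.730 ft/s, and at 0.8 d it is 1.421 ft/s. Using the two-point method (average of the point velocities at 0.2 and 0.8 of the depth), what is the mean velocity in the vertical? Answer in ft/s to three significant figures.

2.08 ft/s

v̄ = (2.730 + 1.421) / 2 = 2.076 ft/s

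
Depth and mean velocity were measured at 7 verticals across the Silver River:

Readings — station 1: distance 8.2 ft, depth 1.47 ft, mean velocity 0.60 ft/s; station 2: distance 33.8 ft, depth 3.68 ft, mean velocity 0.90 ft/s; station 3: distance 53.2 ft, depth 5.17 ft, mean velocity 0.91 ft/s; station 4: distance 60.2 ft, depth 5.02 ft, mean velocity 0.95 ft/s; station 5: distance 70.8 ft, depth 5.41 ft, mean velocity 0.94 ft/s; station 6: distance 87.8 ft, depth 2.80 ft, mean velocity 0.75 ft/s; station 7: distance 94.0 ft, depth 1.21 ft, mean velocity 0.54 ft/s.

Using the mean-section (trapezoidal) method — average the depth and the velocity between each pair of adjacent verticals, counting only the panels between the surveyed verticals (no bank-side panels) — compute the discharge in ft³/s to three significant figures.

Panel 1-2: Δb = 25.6 ft, d̄ = (1.47+3.68)/2 = 2.575, v̄ = (0.60+0.90)/2 = 0.75 → q = 25.6×2.575×0.75 = 49.44 ft³/s
Panel 2-3: Δb = 19.4 ft, d̄ = (3.68+5.17)/2 = 4.425, v̄ = (0.90+0.91)/2 = 0.905 → q = 19.4×4.425×0.905 = 77.69 ft³/s
Panel 3-4: Δb = 7 ft, d̄ = (5.17+5.02)/2 = 5.095, v̄ = (0.91+0.95)/2 = 0.93 → q = 7×5.095×0.93 = 33.17 ft³/s
Panel 4-5: Δb = 10.6 ft, d̄ = (5.02+5.41)/2 = 5.215, v̄ = (0.95+0.94)/2 = 0.945 → q = 10.6×5.215×0.945 = 52.24 ft³/s
Panel 5-6: Δb = 17 ft, d̄ = (5.41+2.80)/2 = 4.105, v̄ = (0.94+0.75)/2 = 0.845 → q = 17×4.105×0.845 = 58.97 ft³/s
Panel 6-7: Δb = 6.2 ft, d̄ = (2.80+1.21)/2 = 2.005, v̄ = (0.75+0.54)/2 = 0.645 → q = 6.2×2.005×0.645 = 8.018 ft³/s
Q = Σ q = 279.5 ft³/s

280 ft³/s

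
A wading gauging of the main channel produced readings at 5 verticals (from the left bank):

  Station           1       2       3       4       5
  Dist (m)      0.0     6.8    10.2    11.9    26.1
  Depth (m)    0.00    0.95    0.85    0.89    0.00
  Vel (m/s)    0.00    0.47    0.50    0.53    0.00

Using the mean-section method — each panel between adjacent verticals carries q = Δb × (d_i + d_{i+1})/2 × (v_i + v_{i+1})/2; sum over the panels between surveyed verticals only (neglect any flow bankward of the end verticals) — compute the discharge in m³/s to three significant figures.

4.68 m³/s

Panel 1-2: Δb = 6.8 m, d̄ = (0.00+0.95)/2 = 0.475, v̄ = (0.00+0.47)/2 = 0.235 → q = 6.8×0.475×0.235 = 0.7591 m³/s
Panel 2-3: Δb = 3.4 m, d̄ = (0.95+0.85)/2 = 0.9, v̄ = (0.47+0.50)/2 = 0.485 → q = 3.4×0.9×0.485 = 1.484 m³/s
Panel 3-4: Δb = 1.7 m, d̄ = (0.85+0.89)/2 = 0.87, v̄ = (0.50+0.53)/2 = 0.515 → q = 1.7×0.87×0.515 = 0.7617 m³/s
Panel 4-5: Δb = 14.2 m, d̄ = (0.89+0.00)/2 = 0.445, v̄ = (0.53+0.00)/2 = 0.265 → q = 14.2×0.445×0.265 = 1.675 m³/s
Q = Σ q = 4.679 m³/s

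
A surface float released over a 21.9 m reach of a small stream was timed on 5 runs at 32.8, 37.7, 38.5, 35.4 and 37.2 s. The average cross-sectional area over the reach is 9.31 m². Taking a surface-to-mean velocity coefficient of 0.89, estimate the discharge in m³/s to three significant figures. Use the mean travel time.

5.00 m³/s

t̄ = (32.8 + 37.7 + 38.5 + 35.4 + 37.2) / 5 = 36.32 s
v_surface = L / t̄ = 21.9 / 36.32 = 0.6030 m/s
v_mean = 0.89 × 0.6030 = 0.5366 m/s
Q = A × v_mean = 9.31 × 0.5366 = 4.996 m³/s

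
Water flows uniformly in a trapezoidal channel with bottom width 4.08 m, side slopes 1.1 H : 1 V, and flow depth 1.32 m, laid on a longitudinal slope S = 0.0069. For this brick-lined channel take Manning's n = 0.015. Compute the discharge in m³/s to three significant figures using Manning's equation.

A = (b + z·y)·y = (4.08 + 1.1×1.32)×1.32 = 7.302 m²
P = b + 2y√(1+z²) = 4.08 + 2×1.32×√(1+1.1²) = 8.005 m
R = A/P = 7.302/8.005 = 0.9123 m
Q = (1/n)·A·R^(2/3)·S^(1/2) = (1/0.015) × 7.302 × 0.9123^(2/3) × 0.0069^(1/2) = 38.04 m³/s

38.0 m³/s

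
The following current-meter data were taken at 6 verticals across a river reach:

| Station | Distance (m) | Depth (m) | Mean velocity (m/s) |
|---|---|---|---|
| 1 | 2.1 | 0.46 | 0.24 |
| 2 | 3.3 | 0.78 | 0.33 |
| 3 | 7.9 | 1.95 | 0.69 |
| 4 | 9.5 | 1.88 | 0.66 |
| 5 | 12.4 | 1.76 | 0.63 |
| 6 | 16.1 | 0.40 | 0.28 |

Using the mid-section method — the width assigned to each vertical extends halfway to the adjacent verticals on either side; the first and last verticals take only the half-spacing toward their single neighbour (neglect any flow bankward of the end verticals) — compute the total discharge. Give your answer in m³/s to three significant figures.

11.6 m³/s

w_1 = (3.3 − 2.1)/2 = 0.6 m; q_1 = 0.24 × 0.46 × 0.6 = 0.06624 m³/s
w_2 = (7.9 − 2.1)/2 = 2.9 m; q_2 = 0.33 × 0.78 × 2.9 = 0.7465 m³/s
w_3 = (9.5 − 3.3)/2 = 3.1 m; q_3 = 0.69 × 1.95 × 3.1 = 4.171 m³/s
w_4 = (12.4 − 7.9)/2 = 2.25 m; q_4 = 0.66 × 1.88 × 2.25 = 2.792 m³/s
w_5 = (16.1 − 9.5)/2 = 3.3 m; q_5 = 0.63 × 1.76 × 3.3 = 3.659 m³/s
w_6 = (16.1 − 12.4)/2 = 1.85 m; q_6 = 0.28 × 0.40 × 1.85 = 0.2072 m³/s
Q = Σ qᵢ = 11.64 m³/s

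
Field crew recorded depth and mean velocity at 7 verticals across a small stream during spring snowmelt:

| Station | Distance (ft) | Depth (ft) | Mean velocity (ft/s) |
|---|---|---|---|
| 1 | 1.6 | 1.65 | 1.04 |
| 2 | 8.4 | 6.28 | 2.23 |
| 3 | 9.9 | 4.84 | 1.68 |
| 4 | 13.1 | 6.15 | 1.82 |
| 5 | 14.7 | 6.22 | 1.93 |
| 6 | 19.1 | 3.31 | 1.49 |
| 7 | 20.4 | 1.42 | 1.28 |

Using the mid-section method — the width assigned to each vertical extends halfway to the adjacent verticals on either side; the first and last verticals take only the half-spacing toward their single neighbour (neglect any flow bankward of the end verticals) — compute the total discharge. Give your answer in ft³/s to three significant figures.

161 ft³/s

w_1 = (8.4 − 1.6)/2 = 3.4 ft; q_1 = 1.04 × 1.65 × 3.4 = 5.834 ft³/s
w_2 = (9.9 − 1.6)/2 = 4.15 ft; q_2 = 2.23 × 6.28 × 4.15 = 58.12 ft³/s
w_3 = (13.1 − 8.4)/2 = 2.35 ft; q_3 = 1.68 × 4.84 × 2.35 = 19.11 ft³/s
w_4 = (14.7 − 9.9)/2 = 2.4 ft; q_4 = 1.82 × 6.15 × 2.4 = 26.86 ft³/s
w_5 = (19.1 − 13.1)/2 = 3 ft; q_5 = 1.93 × 6.22 × 3 = 36.01 ft³/s
w_6 = (20.4 − 14.7)/2 = 2.85 ft; q_6 = 1.49 × 3.31 × 2.85 = 14.06 ft³/s
w_7 = (20.4 − 19.1)/2 = 0.65 ft; q_7 = 1.28 × 1.42 × 0.65 = 1.181 ft³/s
Q = Σ qᵢ = 161.2 ft³/s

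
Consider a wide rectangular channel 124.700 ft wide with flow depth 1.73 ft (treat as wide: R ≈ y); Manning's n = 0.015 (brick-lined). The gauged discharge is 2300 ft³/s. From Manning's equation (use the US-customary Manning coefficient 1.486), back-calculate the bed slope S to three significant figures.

A = b·y = 124.700 × 1.73 = 215.7 ft²
Wide channel: R ≈ y = 1.73 ft
S = (Q·n / (1.486·A·R^(2/3)))² = (2300×0.015 / (1.486×215.7×1.441))² = 0.005577

0.00558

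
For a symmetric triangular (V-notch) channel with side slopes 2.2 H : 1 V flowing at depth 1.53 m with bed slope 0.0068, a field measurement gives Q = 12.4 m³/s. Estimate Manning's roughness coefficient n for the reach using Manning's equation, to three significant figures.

A = z·y² = 2.2×1.53² = 5.150 m²
P = 2y√(1+z²) = 2×1.53×√(1+2.2²) = 7.395 m
R = A/P = 5.150/7.395 = 0.6964 m
n = (1/Q)·A·R^(2/3)·S^(1/2) = (1/12.4) × 5.150 × 0.7857 × 0.08246 = 0.02691

0.0269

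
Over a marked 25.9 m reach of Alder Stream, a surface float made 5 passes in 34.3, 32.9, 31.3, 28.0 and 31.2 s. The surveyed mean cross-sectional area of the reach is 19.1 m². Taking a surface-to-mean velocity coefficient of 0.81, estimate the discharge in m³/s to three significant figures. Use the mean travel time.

12.7 m³/s

t̄ = (34.3 + 32.9 + 31.3 + 28.0 + 31.2) / 5 = 31.54 s
v_surface = L / t̄ = 25.9 / 31.54 = 0.8212 m/s
v_mean = 0.81 × 0.8212 = 0.6652 m/s
Q = A × v_mean = 19.1 × 0.6652 = 12.70 m³/s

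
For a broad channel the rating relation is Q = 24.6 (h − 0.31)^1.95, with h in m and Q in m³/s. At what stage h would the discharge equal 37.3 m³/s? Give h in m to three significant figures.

1.55 m

h − h₀ = (Q/C)^(1/b) = (37.3/24.6)^(1/1.95) = 1.238 m
h = 0.31 + 1.238 = 1.548 m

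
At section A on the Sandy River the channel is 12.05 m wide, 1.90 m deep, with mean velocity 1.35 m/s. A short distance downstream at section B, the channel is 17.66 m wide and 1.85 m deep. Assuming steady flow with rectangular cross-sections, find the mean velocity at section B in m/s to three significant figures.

Q = A₁V₁ = (12.05×1.90) × 1.35 = 30.91 m³/s
A₂ = 17.66 × 1.85 = 32.67 m²
V₂ = Q/A₂ = 30.91/32.67 = 0.9460 m/s

0.946 m/s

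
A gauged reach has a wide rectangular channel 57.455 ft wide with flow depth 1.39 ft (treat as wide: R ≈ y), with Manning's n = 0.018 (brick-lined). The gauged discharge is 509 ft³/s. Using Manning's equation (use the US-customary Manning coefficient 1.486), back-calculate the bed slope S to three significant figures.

A = b·y = 57.455 × 1.39 = 79.86 ft²
Wide channel: R ≈ y = 1.39 ft
S = (Q·n / (1.486·A·R^(2/3)))² = (509×0.018 / (1.486×79.86×1.245))² = 0.003842

0.00384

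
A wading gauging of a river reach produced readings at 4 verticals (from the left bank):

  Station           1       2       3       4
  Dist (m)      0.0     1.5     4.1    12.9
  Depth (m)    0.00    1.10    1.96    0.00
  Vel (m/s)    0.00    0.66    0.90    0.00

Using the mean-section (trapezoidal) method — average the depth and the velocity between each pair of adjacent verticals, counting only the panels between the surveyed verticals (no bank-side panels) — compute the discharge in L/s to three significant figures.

Panel 1-2: Δb = 1.5 m, d̄ = (0.00+1.10)/2 = 0.55, v̄ = (0.00+0.66)/2 = 0.33 → q = 1.5×0.55×0.33 = 0.2723 m³/s
Panel 2-3: Δb = 2.6 m, d̄ = (1.10+1.96)/2 = 1.53, v̄ = (0.66+0.90)/2 = 0.78 → q = 2.6×1.53×0.78 = 3.103 m³/s
Panel 3-4: Δb = 8.8 m, d̄ = (1.96+0.00)/2 = 0.98, v̄ = (0.90+0.00)/2 = 0.45 → q = 8.8×0.98×0.45 = 3.881 m³/s
Q = Σ q = 7.256 m³/s
= 7.256 × 1000 = 7256 L/s

7260 L/s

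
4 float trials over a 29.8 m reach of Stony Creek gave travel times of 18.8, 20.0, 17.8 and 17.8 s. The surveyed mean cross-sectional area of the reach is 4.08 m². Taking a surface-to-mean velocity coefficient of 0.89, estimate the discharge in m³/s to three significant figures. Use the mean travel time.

5.82 m³/s

t̄ = (18.8 + 20.0 + 17.8 + 17.8) / 4 = 18.6 s
v_surface = L / t̄ = 29.8 / 18.6 = 1.602 m/s
v_mean = 0.89 × 1.602 = 1.426 m/s
Q = A × v_mean = 4.08 × 1.426 = 5.818 m³/s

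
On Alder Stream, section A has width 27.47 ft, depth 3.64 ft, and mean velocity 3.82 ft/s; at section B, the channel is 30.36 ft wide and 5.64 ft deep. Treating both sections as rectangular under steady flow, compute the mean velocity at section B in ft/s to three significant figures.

Q = A₁V₁ = (27.47×3.64) × 3.82 = 382.0 ft³/s
A₂ = 30.36 × 5.64 = 171.2 ft²
V₂ = Q/A₂ = 382.0/171.2 = 2.231 ft/s

2.23 ft/s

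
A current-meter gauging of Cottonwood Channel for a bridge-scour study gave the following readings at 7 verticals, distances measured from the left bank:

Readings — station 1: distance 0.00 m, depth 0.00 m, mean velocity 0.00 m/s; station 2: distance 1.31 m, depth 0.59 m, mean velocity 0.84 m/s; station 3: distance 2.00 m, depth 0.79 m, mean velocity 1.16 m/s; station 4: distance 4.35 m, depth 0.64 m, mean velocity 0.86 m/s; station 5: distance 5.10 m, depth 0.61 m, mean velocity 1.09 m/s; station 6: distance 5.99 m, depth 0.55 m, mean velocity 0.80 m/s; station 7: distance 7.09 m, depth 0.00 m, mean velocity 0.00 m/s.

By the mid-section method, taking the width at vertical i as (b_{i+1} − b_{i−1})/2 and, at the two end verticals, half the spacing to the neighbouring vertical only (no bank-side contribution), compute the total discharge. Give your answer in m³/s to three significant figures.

w_2 = (2.00 − 0.00)/2 = 1 m; q_2 = 0.84 × 0.59 × 1 = 0.4956 m³/s
w_3 = (4.35 − 1.31)/2 = 1.52 m; q_3 = 1.16 × 0.79 × 1.52 = 1.393 m³/s
w_4 = (5.10 − 2.00)/2 = 1.55 m; q_4 = 0.86 × 0.64 × 1.55 = 0.8531 m³/s
w_5 = (5.99 − 4.35)/2 = 0.82 m; q_5 = 1.09 × 0.61 × 0.82 = 0.5452 m³/s
w_6 = (7.09 − 5.10)/2 = 0.995 m; q_6 = 0.80 × 0.55 × 0.995 = 0.4378 m³/s
Stations 1, 7 contribute zero (depth or velocity is 0).
Q = Σ qᵢ = 3.725 m³/s

3.72 m³/s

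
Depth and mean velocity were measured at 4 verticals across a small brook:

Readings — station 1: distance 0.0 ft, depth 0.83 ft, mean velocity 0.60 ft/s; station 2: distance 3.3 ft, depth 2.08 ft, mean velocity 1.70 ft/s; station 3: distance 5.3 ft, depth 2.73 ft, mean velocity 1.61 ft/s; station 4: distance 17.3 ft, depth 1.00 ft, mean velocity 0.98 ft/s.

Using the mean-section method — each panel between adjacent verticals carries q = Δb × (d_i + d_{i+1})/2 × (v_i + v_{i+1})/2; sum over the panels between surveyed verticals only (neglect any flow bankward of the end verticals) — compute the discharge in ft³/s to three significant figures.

Panel 1-2: Δb = 3.3 ft, d̄ = (0.83+2.08)/2 = 1.455, v̄ = (0.60+1.70)/2 = 1.15 → q = 3.3×1.455×1.15 = 5.522 ft³/s
Panel 2-3: Δb = 2 ft, d̄ = (2.08+2.73)/2 = 2.405, v̄ = (1.70+1.61)/2 = 1.655 → q = 2×2.405×1.655 = 7.961 ft³/s
Panel 3-4: Δb = 12 ft, d̄ = (2.73+1.00)/2 = 1.865, v̄ = (1.61+0.98)/2 = 1.295 → q = 12×1.865×1.295 = 28.98 ft³/s
Q = Σ q = 42.46 ft³/s

42.5 ft³/s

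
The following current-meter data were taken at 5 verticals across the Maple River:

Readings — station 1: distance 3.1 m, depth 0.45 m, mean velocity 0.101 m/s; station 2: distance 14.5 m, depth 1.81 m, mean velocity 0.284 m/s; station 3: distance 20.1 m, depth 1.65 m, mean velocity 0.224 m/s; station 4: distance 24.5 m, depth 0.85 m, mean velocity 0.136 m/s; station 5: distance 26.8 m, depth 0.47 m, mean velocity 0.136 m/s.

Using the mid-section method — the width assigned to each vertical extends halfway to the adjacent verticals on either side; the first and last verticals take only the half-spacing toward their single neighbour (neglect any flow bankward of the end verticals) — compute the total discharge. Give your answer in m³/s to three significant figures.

w_1 = (14.5 − 3.1)/2 = 5.7 m; q_1 = 0.101 × 0.45 × 5.7 = 0.2591 m³/s
w_2 = (20.1 − 3.1)/2 = 8.5 m; q_2 = 0.284 × 1.81 × 8.5 = 4.369 m³/s
w_3 = (24.5 − 14.5)/2 = 5 m; q_3 = 0.224 × 1.65 × 5 = 1.848 m³/s
w_4 = (26.8 − 20.1)/2 = 3.35 m; q_4 = 0.136 × 0.85 × 3.35 = 0.3873 m³/s
w_5 = (26.8 − 24.5)/2 = 1.15 m; q_5 = 0.136 × 0.47 × 1.15 = 0.07351 m³/s
Q = Σ qᵢ = 6.937 m³/s

6.94 m³/s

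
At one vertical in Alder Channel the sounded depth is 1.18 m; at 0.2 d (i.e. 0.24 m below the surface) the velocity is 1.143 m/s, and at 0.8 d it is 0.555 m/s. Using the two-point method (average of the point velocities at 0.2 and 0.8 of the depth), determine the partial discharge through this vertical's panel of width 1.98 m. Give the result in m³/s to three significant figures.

v̄ = (1.143 + 0.555) / 2 = 0.8490 m/s
q = v̄ × d × w = 0.8490 × 1.18 × 1.98 = 1.984 m³/s

1.98 m³/s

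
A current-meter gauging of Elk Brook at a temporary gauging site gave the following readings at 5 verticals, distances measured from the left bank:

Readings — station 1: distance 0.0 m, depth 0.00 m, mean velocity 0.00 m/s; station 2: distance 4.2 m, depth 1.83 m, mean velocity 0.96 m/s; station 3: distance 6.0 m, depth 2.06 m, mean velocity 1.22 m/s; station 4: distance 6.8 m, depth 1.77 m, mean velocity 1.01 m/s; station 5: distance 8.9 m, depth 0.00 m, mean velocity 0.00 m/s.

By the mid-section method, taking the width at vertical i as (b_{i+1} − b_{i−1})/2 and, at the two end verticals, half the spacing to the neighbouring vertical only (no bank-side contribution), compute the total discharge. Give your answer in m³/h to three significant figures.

40100 m³/h

w_2 = (6.0 − 0.0)/2 = 3 m; q_2 = 0.96 × 1.83 × 3 = 5.270 m³/s
w_3 = (6.8 − 4.2)/2 = 1.3 m; q_3 = 1.22 × 2.06 × 1.3 = 3.267 m³/s
w_4 = (8.9 − 6.0)/2 = 1.45 m; q_4 = 1.01 × 1.77 × 1.45 = 2.592 m³/s
Stations 1, 5 contribute zero (depth or velocity is 0).
Q = Σ qᵢ = 11.13 m³/s
= 11.13 × 3600 = 40070 m³/h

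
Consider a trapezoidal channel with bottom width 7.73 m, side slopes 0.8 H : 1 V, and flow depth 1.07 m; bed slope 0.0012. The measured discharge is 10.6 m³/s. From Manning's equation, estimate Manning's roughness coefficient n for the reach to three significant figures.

0.0275

A = (b + z·y)·y = (7.73 + 0.8×1.07)×1.07 = 9.187 m²
P = b + 2y√(1+z²) = 7.73 + 2×1.07×√(1+0.8²) = 10.47 m
R = A/P = 9.187/10.47 = 0.8774 m
n = (1/Q)·A·R^(2/3)·S^(1/2) = (1/10.6) × 9.187 × 0.9165 × 0.03464 = 0.02752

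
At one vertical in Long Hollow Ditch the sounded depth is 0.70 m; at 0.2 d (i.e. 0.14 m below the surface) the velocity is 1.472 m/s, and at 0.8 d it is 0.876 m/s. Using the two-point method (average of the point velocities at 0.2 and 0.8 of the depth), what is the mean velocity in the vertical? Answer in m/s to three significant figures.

1.17 m/s

v̄ = (1.472 + 0.876) / 2 = 1.174 m/s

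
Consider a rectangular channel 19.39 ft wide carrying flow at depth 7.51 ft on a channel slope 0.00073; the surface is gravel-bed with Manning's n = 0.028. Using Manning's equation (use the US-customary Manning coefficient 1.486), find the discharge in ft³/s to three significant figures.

A = b·y = 19.39 × 7.51 = 145.6 ft²
P = b + 2y = 19.39 + 2×7.51 = 34.41 ft
R = A/P = 145.6/34.41 = 4.232 ft
Q = (1.486/n)·A·R^(2/3)·S^(1/2) = (1.486/0.028) × 145.6 × 4.232^(2/3) × 0.00073^(1/2) = 546.3 ft³/s

546 ft³/s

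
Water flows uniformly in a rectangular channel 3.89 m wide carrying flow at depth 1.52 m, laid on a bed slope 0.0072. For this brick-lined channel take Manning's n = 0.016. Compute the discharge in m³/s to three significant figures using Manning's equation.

28.2 m³/s

A = b·y = 3.89 × 1.52 = 5.913 m²
P = b + 2y = 3.89 + 2×1.52 = 6.930 m
R = A/P = 5.913/6.930 = 0.8532 m
Q = (1/n)·A·R^(2/3)·S^(1/2) = (1/0.016) × 5.913 × 0.8532^(2/3) × 0.0072^(1/2) = 28.21 m³/s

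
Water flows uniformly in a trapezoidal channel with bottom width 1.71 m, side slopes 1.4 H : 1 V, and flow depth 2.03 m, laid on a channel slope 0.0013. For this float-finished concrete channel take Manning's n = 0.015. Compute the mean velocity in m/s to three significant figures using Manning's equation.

A = (b + z·y)·y = (1.71 + 1.4×2.03)×2.03 = 9.241 m²
P = b + 2y√(1+z²) = 1.71 + 2×2.03×√(1+1.4²) = 8.695 m
R = A/P = 9.241/8.695 = 1.063 m
Q = (1/n)·A·R^(2/3)·S^(1/2) = (1/0.015) × 9.241 × 1.063^(2/3) × 0.0013^(1/2) = 23.13 m³/s
V = Q/A = 23.13/9.241 = 2.503 m/s

2.50 m/s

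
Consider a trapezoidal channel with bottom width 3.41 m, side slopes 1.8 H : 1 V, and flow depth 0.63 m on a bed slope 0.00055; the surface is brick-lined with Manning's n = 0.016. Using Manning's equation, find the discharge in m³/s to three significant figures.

A = (b + z·y)·y = (3.41 + 1.8×0.63)×0.63 = 2.863 m²
P = b + 2y√(1+z²) = 3.41 + 2×0.63×√(1+1.8²) = 6.004 m
R = A/P = 2.863/6.004 = 0.4768 m
Q = (1/n)·A·R^(2/3)·S^(1/2) = (1/0.016) × 2.863 × 0.4768^(2/3) × 0.00055^(1/2) = 2.561 m³/s

2.56 m³/s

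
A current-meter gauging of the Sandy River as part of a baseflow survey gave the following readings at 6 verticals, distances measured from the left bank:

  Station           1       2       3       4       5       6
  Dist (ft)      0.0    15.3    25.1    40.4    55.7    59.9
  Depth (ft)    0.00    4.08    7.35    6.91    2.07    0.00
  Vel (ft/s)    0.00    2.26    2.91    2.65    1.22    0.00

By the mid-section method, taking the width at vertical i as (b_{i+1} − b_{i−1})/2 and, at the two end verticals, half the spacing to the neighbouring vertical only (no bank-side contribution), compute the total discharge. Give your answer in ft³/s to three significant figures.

w_2 = (25.1 − 0.0)/2 = 12.55 ft; q_2 = 2.26 × 4.08 × 12.55 = 115.7 ft³/s
w_3 = (40.4 − 15.3)/2 = 12.55 ft; q_3 = 2.91 × 7.35 × 12.55 = 268.4 ft³/s
w_4 = (55.7 − 25.1)/2 = 15.3 ft; q_4 = 2.65 × 6.91 × 15.3 = 280.2 ft³/s
w_5 = (59.9 − 40.4)/2 = 9.75 ft; q_5 = 1.22 × 2.07 × 9.75 = 24.62 ft³/s
Stations 1, 6 contribute zero (depth or velocity is 0).
Q = Σ qᵢ = 688.9 ft³/s

689 ft³/s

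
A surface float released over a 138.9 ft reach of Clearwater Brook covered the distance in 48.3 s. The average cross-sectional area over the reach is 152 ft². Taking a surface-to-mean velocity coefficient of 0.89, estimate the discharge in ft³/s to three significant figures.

v_surface = L / t̄ = 138.9 / 48.3 = 2.876 ft/s
v_mean = 0.89 × 2.876 = 2.559 ft/s
Q = A × v_mean = 152 × 2.559 = 389.0 ft³/s

389 ft³/s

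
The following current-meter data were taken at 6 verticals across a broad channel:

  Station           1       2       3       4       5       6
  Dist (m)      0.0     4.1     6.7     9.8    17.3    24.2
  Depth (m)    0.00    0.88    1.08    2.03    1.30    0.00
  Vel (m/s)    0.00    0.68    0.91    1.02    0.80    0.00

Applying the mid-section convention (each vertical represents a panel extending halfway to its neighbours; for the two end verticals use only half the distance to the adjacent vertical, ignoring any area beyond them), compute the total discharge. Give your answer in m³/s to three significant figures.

23.3 m³/s

w_2 = (6.7 − 0.0)/2 = 3.35 m; q_2 = 0.68 × 0.88 × 3.35 = 2.005 m³/s
w_3 = (9.8 − 4.1)/2 = 2.85 m; q_3 = 0.91 × 1.08 × 2.85 = 2.801 m³/s
w_4 = (17.3 − 6.7)/2 = 5.3 m; q_4 = 1.02 × 2.03 × 5.3 = 10.97 m³/s
w_5 = (24.2 − 9.8)/2 = 7.2 m; q_5 = 0.80 × 1.30 × 7.2 = 7.488 m³/s
Stations 1, 6 contribute zero (depth or velocity is 0).
Q = Σ qᵢ = 23.27 m³/s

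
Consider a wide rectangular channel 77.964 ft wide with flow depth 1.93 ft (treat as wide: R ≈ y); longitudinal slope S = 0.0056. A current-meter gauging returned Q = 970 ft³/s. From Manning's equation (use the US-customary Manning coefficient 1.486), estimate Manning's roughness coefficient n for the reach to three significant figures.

A = b·y = 77.964 × 1.93 = 150.5 ft²
Wide channel: R ≈ y = 1.93 ft
n = (1.486/Q)·A·R^(2/3)·S^(1/2) = (1.486/970) × 150.5 × 1.550 × 0.07483 = 0.02674

0.0267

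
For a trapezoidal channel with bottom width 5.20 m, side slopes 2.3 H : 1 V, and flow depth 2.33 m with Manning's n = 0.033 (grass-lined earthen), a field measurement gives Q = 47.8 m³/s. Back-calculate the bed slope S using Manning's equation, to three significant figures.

0.00249

A = (b + z·y)·y = (5.20 + 2.3×2.33)×2.33 = 24.60 m²
P = b + 2y√(1+z²) = 5.20 + 2×2.33×√(1+2.3²) = 16.89 m
R = A/P = 24.60/16.89 = 1.457 m
S = (Q·n / (1·A·R^(2/3)))² = (47.8×0.033 / (1×24.60×1.285))² = 0.002489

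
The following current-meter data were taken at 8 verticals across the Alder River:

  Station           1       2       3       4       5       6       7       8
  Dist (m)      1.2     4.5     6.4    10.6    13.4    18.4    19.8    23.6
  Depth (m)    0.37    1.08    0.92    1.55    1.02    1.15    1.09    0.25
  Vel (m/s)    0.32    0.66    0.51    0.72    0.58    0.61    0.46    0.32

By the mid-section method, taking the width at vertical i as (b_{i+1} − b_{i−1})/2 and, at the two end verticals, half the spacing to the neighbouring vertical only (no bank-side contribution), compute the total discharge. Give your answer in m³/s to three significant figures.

13.4 m³/s

w_1 = (4.5 − 1.2)/2 = 1.65 m; q_1 = 0.32 × 0.37 × 1.65 = 0.1954 m³/s
w_2 = (6.4 − 1.2)/2 = 2.6 m; q_2 = 0.66 × 1.08 × 2.6 = 1.853 m³/s
w_3 = (10.6 − 4.5)/2 = 3.05 m; q_3 = 0.51 × 0.92 × 3.05 = 1.431 m³/s
w_4 = (13.4 − 6.4)/2 = 3.5 m; q_4 = 0.72 × 1.55 × 3.5 = 3.906 m³/s
w_5 = (18.4 − 10.6)/2 = 3.9 m; q_5 = 0.58 × 1.02 × 3.9 = 2.307 m³/s
w_6 = (19.8 − 13.4)/2 = 3.2 m; q_6 = 0.61 × 1.15 × 3.2 = 2.245 m³/s
w_7 = (23.6 − 18.4)/2 = 2.6 m; q_7 = 0.46 × 1.09 × 2.6 = 1.304 m³/s
w_8 = (23.6 − 19.8)/2 = 1.9 m; q_8 = 0.32 × 0.25 × 1.9 = 0.1520 m³/s
Q = Σ qᵢ = 13.39 m³/s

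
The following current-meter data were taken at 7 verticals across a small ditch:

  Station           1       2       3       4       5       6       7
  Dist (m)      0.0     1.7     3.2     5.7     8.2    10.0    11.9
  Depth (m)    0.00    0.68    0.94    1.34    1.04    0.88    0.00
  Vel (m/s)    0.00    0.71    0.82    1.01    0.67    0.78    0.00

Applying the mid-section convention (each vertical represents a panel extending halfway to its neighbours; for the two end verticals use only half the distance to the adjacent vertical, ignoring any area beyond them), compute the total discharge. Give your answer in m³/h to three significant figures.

30500 m³/h

w_2 = (3.2 − 0.0)/2 = 1.6 m; q_2 = 0.71 × 0.68 × 1.6 = 0.7725 m³/s
w_3 = (5.7 − 1.7)/2 = 2 m; q_3 = 0.82 × 0.94 × 2 = 1.542 m³/s
w_4 = (8.2 − 3.2)/2 = 2.5 m; q_4 = 1.01 × 1.34 × 2.5 = 3.384 m³/s
w_5 = (10.0 − 5.7)/2 = 2.15 m; q_5 = 0.67 × 1.04 × 2.15 = 1.498 m³/s
w_6 = (11.9 − 8.2)/2 = 1.85 m; q_6 = 0.78 × 0.88 × 1.85 = 1.270 m³/s
Stations 1, 7 contribute zero (depth or velocity is 0).
Q = Σ qᵢ = 8.466 m³/s
= 8.466 × 3600 = 30480 m³/h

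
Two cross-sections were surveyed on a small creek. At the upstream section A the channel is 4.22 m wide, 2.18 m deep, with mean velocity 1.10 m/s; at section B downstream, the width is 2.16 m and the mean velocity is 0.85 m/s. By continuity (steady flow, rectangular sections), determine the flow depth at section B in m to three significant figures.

5.51 m

Q = A₁V₁ = (4.22×2.18) × 1.10 = 10.12 m³/s
d₂ = Q/(b₂ V₂) = 10.12/(2.16×0.85) = 5.512 m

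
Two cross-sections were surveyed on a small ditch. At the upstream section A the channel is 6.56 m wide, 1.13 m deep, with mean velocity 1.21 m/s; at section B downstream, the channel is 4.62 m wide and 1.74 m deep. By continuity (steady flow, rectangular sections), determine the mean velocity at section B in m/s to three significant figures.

1.12 m/s

Q = A₁V₁ = (6.56×1.13) × 1.21 = 8.969 m³/s
A₂ = 4.62 × 1.74 = 8.039 m²
V₂ = Q/A₂ = 8.969/8.039 = 1.116 m/s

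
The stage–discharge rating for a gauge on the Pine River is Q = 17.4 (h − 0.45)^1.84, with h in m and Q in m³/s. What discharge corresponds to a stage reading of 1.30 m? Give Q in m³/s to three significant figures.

Q = 17.4 × (1.30 − 0.45)^1.84 = 17.4 × 0.85^1.84 = 12.90 m³/s

12.9 m³/s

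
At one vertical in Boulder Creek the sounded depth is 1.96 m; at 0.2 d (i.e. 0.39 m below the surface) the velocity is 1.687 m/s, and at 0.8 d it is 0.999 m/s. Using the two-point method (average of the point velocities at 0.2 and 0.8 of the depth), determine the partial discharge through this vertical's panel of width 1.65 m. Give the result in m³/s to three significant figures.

4.34 m³/s

v̄ = (1.687 + 0.999) / 2 = 1.343 m/s
q = v̄ × d × w = 1.343 × 1.96 × 1.65 = 4.343 m³/s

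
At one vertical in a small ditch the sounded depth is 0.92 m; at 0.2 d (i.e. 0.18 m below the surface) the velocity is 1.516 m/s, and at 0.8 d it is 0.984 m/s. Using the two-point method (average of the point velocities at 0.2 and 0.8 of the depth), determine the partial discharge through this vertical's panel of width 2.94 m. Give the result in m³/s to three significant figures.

3.38 m³/s

v̄ = (1.516 + 0.984) / 2 = 1.250 m/s
q = v̄ × d × w = 1.250 × 0.92 × 2.94 = 3.381 m³/s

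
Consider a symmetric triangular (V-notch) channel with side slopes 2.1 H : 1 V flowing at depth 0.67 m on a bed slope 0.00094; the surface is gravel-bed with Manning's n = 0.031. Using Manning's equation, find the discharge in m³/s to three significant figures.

A = z·y² = 2.1×0.67² = 0.9427 m²
P = 2y√(1+z²) = 2×0.67×√(1+2.1²) = 3.117 m
R = A/P = 0.9427/3.117 = 0.3025 m
Q = (1/n)·A·R^(2/3)·S^(1/2) = (1/0.031) × 0.9427 × 0.3025^(2/3) × 0.00094^(1/2) = 0.4201 m³/s

0.420 m³/s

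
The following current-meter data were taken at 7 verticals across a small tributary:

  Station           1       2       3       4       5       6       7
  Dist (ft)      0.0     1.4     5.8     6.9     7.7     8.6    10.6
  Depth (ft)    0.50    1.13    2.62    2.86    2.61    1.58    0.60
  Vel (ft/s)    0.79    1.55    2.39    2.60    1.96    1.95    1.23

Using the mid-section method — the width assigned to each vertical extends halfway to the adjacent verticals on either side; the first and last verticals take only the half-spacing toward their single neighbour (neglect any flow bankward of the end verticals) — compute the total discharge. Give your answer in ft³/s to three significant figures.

w_1 = (1.4 − 0.0)/2 = 0.7 ft; q_1 = 0.79 × 0.50 × 0.7 = 0.2765 ft³/s
w_2 = (5.8 − 0.0)/2 = 2.9 ft; q_2 = 1.55 × 1.13 × 2.9 = 5.079 ft³/s
w_3 = (6.9 − 1.4)/2 = 2.75 ft; q_3 = 2.39 × 2.62 × 2.75 = 17.22 ft³/s
w_4 = (7.7 − 5.8)/2 = 0.95 ft; q_4 = 2.60 × 2.86 × 0.95 = 7.064 ft³/s
w_5 = (8.6 − 6.9)/2 = 0.85 ft; q_5 = 1.96 × 2.61 × 0.85 = 4.348 ft³/s
w_6 = (10.6 − 7.7)/2 = 1.45 ft; q_6 = 1.95 × 1.58 × 1.45 = 4.467 ft³/s
w_7 = (10.6 − 8.6)/2 = 1 ft; q_7 = 1.23 × 0.60 × 1 = 0.7380 ft³/s
Q = Σ qᵢ = 39.19 ft³/s

39.2 ft³/s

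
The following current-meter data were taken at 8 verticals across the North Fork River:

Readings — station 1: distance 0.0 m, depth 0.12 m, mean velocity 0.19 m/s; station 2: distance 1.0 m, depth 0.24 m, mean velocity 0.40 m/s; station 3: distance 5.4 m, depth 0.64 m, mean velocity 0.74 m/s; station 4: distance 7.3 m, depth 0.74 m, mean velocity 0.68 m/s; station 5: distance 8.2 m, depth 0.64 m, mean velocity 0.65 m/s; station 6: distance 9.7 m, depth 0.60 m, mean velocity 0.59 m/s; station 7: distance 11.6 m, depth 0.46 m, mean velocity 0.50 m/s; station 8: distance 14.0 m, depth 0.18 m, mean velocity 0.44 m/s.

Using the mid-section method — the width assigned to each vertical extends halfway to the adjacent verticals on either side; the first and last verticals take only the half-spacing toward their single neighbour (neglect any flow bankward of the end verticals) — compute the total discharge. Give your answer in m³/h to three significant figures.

15000 m³/h

w_1 = (1.0 − 0.0)/2 = 0.5 m; q_1 = 0.19 × 0.12 × 0.5 = 0.01140 m³/s
w_2 = (5.4 − 0.0)/2 = 2.7 m; q_2 = 0.40 × 0.24 × 2.7 = 0.2592 m³/s
w_3 = (7.3 − 1.0)/2 = 3.15 m; q_3 = 0.74 × 0.64 × 3.15 = 1.492 m³/s
w_4 = (8.2 − 5.4)/2 = 1.4 m; q_4 = 0.68 × 0.74 × 1.4 = 0.7045 m³/s
w_5 = (9.7 − 7.3)/2 = 1.2 m; q_5 = 0.65 × 0.64 × 1.2 = 0.4992 m³/s
w_6 = (11.6 − 8.2)/2 = 1.7 m; q_6 = 0.59 × 0.60 × 1.7 = 0.6018 m³/s
w_7 = (14.0 − 9.7)/2 = 2.15 m; q_7 = 0.50 × 0.46 × 2.15 = 0.4945 m³/s
w_8 = (14.0 − 11.6)/2 = 1.2 m; q_8 = 0.44 × 0.18 × 1.2 = 0.09504 m³/s
Q = Σ qᵢ = 4.157 m³/s
= 4.157 × 3600 = 14970 m³/h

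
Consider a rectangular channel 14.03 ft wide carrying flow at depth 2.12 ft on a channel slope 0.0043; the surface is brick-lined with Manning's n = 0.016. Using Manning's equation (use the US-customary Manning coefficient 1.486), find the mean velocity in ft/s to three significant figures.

8.43 ft/s

A = b·y = 14.03 × 2.12 = 29.74 ft²
P = b + 2y = 14.03 + 2×2.12 = 18.27 ft
R = A/P = 29.74/18.27 = 1.628 ft
Q = (1.486/n)·A·R^(2/3)·S^(1/2) = (1.486/0.016) × 29.74 × 1.628^(2/3) × 0.0043^(1/2) = 250.7 ft³/s
V = Q/A = 250.7/29.74 = 8.428 ft/s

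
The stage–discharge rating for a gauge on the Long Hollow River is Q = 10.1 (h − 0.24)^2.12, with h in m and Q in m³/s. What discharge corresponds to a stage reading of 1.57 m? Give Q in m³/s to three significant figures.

18.5 m³/s

Q = 10.1 × (1.57 − 0.24)^2.12 = 10.1 × 1.33^2.12 = 18.49 m³/s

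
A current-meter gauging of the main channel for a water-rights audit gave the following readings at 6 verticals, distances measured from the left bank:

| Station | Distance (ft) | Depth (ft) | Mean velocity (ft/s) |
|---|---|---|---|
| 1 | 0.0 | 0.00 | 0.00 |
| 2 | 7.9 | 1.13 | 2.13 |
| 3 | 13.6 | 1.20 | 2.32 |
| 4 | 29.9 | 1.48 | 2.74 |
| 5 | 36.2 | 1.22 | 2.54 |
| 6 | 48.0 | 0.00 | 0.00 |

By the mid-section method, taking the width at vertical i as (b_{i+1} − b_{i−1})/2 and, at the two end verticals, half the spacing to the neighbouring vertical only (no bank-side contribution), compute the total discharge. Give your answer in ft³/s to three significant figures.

121 ft³/s

w_2 = (13.6 − 0.0)/2 = 6.8 ft; q_2 = 2.13 × 1.13 × 6.8 = 16.37 ft³/s
w_3 = (29.9 − 7.9)/2 = 11 ft; q_3 = 2.32 × 1.20 × 11 = 30.62 ft³/s
w_4 = (36.2 − 13.6)/2 = 11.3 ft; q_4 = 2.74 × 1.48 × 11.3 = 45.82 ft³/s
w_5 = (48.0 − 29.9)/2 = 9.05 ft; q_5 = 2.54 × 1.22 × 9.05 = 28.04 ft³/s
Stations 1, 6 contribute zero (depth or velocity is 0).
Q = Σ qᵢ = 120.9 ft³/s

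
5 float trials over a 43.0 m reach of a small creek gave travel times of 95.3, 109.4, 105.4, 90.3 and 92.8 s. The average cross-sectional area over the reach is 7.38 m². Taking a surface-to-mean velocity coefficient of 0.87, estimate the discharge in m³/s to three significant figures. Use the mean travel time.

t̄ = (95.3 + 109.4 + 105.4 + 90.3 + 92.8) / 5 = 98.64 s
v_surface = L / t̄ = 43.0 / 98.64 = 0.4359 m/s
v_mean = 0.87 × 0.4359 = 0.3793 m/s
Q = A × v_mean = 7.38 × 0.3793 = 2.799 m³/s

2.80 m³/s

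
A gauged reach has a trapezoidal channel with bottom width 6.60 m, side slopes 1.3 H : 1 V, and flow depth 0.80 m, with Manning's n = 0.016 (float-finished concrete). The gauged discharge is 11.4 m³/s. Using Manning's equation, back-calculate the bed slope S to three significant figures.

A = (b + z·y)·y = (6.60 + 1.3×0.80)×0.80 = 6.112 m²
P = b + 2y√(1+z²) = 6.60 + 2×0.80×√(1+1.3²) = 9.224 m
R = A/P = 6.112/9.224 = 0.6626 m
S = (Q·n / (1·A·R^(2/3)))² = (11.4×0.016 / (1×6.112×0.7600))² = 0.001542

0.00154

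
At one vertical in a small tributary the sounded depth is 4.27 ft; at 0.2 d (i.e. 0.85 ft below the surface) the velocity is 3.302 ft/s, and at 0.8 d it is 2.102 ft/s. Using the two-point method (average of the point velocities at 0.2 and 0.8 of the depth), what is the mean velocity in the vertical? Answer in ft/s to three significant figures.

v̄ = (3.302 + 2.102) / 2 = 2.702 ft/s

2.70 ft/s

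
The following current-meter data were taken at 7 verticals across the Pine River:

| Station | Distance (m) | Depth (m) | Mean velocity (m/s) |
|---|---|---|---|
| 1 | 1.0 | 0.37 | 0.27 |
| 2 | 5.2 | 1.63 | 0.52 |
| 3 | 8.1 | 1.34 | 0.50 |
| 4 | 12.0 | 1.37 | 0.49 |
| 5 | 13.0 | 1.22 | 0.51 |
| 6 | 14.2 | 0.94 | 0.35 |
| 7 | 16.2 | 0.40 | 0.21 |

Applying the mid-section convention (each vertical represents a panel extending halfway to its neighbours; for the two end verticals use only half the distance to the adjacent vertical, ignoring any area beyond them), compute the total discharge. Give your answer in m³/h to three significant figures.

30400 m³/h

w_1 = (5.2 − 1.0)/2 = 2.1 m; q_1 = 0.27 × 0.37 × 2.1 = 0.2098 m³/s
w_2 = (8.1 − 1.0)/2 = 3.55 m; q_2 = 0.52 × 1.63 × 3.55 = 3.009 m³/s
w_3 = (12.0 − 5.2)/2 = 3.4 m; q_3 = 0.50 × 1.34 × 3.4 = 2.278 m³/s
w_4 = (13.0 − 8.1)/2 = 2.45 m; q_4 = 0.49 × 1.37 × 2.45 = 1.645 m³/s
w_5 = (14.2 − 12.0)/2 = 1.1 m; q_5 = 0.51 × 1.22 × 1.1 = 0.6844 m³/s
w_6 = (16.2 − 13.0)/2 = 1.6 m; q_6 = 0.35 × 0.94 × 1.6 = 0.5264 m³/s
w_7 = (16.2 − 14.2)/2 = 1 m; q_7 = 0.21 × 0.40 × 1 = 0.08400 m³/s
Q = Σ qᵢ = 8.436 m³/s
= 8.436 × 3600 = 30370 m³/h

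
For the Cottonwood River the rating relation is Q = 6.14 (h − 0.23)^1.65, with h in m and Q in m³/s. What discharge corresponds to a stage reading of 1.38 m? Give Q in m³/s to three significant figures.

Q = 6.14 × (1.38 − 0.23)^1.65 = 6.14 × 1.15^1.65 = 7.732 m³/s

7.73 m³/s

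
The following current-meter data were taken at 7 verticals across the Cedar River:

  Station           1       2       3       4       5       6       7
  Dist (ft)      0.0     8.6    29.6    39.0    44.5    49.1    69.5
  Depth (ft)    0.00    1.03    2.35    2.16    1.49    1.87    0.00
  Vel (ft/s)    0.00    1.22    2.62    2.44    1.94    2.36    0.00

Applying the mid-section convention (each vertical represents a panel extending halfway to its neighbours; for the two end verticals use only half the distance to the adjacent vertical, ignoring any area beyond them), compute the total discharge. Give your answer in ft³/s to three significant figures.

221 ft³/s

w_2 = (29.6 − 0.0)/2 = 14.8 ft; q_2 = 1.22 × 1.03 × 14.8 = 18.60 ft³/s
w_3 = (39.0 − 8.6)/2 = 15.2 ft; q_3 = 2.62 × 2.35 × 15.2 = 93.59 ft³/s
w_4 = (44.5 − 29.6)/2 = 7.45 ft; q_4 = 2.44 × 2.16 × 7.45 = 39.26 ft³/s
w_5 = (49.1 − 39.0)/2 = 5.05 ft; q_5 = 1.94 × 1.49 × 5.05 = 14.60 ft³/s
w_6 = (69.5 − 44.5)/2 = 12.5 ft; q_6 = 2.36 × 1.87 × 12.5 = 55.17 ft³/s
Stations 1, 7 contribute zero (depth or velocity is 0).
Q = Σ qᵢ = 221.2 ft³/s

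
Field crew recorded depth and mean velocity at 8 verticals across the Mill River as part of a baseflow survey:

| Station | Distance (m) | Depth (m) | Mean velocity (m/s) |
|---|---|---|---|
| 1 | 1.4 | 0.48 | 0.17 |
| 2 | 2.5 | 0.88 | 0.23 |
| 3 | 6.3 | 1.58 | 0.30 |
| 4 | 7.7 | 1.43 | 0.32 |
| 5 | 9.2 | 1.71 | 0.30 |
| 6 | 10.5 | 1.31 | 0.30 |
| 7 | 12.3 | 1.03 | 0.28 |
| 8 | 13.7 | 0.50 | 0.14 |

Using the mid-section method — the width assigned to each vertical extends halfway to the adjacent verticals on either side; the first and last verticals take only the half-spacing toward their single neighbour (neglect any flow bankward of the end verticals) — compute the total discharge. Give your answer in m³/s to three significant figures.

4.27 m³/s

w_1 = (2.5 − 1.4)/2 = 0.55 m; q_1 = 0.17 × 0.48 × 0.55 = 0.04488 m³/s
w_2 = (6.3 − 1.4)/2 = 2.45 m; q_2 = 0.23 × 0.88 × 2.45 = 0.4959 m³/s
w_3 = (7.7 − 2.5)/2 = 2.6 m; q_3 = 0.30 × 1.58 × 2.6 = 1.232 m³/s
w_4 = (9.2 − 6.3)/2 = 1.45 m; q_4 = 0.32 × 1.43 × 1.45 = 0.6635 m³/s
w_5 = (10.5 − 7.7)/2 = 1.4 m; q_5 = 0.30 × 1.71 × 1.4 = 0.7182 m³/s
w_6 = (12.3 − 9.2)/2 = 1.55 m; q_6 = 0.30 × 1.31 × 1.55 = 0.6092 m³/s
w_7 = (13.7 − 10.5)/2 = 1.6 m; q_7 = 0.28 × 1.03 × 1.6 = 0.4614 m³/s
w_8 = (13.7 − 12.3)/2 = 0.7 m; q_8 = 0.14 × 0.50 × 0.7 = 0.04900 m³/s
Q = Σ qᵢ = 4.274 m³/s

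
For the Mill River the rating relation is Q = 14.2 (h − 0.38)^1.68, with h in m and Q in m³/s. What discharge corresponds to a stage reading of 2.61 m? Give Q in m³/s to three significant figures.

Q = 14.2 × (2.61 − 0.38)^1.68 = 14.2 × 2.23^1.68 = 54.63 m³/s

54.6 m³/s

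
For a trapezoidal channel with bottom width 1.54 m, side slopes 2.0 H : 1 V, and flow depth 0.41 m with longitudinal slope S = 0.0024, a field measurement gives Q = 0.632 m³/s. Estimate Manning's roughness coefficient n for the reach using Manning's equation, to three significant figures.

0.0326

A = (b + z·y)·y = (1.54 + 2.0×0.41)×0.41 = 0.9676 m²
P = b + 2y√(1+z²) = 1.54 + 2×0.41×√(1+2.0²) = 3.374 m
R = A/P = 0.9676/3.374 = 0.2868 m
n = (1/Q)·A·R^(2/3)·S^(1/2) = (1/0.632) × 0.9676 × 0.4349 × 0.04899 = 0.03262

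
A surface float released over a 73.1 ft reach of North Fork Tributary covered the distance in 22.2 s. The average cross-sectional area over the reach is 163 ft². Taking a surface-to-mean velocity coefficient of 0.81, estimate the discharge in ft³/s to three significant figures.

v_surface = L / t̄ = 73.1 / 22.2 = 3.293 ft/s
v_mean = 0.81 × 3.293 = 2.667 ft/s
Q = A × v_mean = 163 × 2.667 = 434.7 ft³/s

435 ft³/s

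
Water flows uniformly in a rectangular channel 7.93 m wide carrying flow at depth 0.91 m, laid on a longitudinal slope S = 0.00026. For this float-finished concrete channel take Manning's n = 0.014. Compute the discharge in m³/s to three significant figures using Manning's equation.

A = b·y = 7.93 × 0.91 = 7.216 m²
P = b + 2y = 7.93 + 2×0.91 = 9.750 m
R = A/P = 7.216/9.750 = 0.7401 m
Q = (1/n)·A·R^(2/3)·S^(1/2) = (1/0.014) × 7.216 × 0.7401^(2/3) × 0.00026^(1/2) = 6.801 m³/s

6.80 m³/s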